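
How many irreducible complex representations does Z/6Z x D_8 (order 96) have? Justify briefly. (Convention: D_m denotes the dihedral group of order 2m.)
42

Why: The number of irreducible complex representations of a finite group equals its number of conjugacy classes. For a direct product, #classes(G x H) = #classes(G) * #classes(H). Z/6Z has 6 classes (abelian), D_8 has 7 classes, so 6 * 7 = 42, so Z/6Z x D_8 (order 96) has exactly 42 irreducible complex representations.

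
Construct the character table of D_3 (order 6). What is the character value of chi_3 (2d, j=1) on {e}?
Conjugacy classes: {e} of size 1, {r^1, r^2} of size 2, {s, sr, ..., sr^2} of size 3.
Character table:
  irrep \ class              {e} (size 1)  {r^1, r^2} (size 2)  {s, sr, ..., sr^2} (size 3)
  chi_1 (triv)               1             1                    1                          
  chi_2 (sign: r->1, s->-1)  1             1                    -1                         
  chi_3 (2d, j=1)            2             -1                   0                          

Spot check: chi_3 (2d, j=1) on {e} = 2.

Reasoning: D_3 has order 2*3 = 6 with 3 conjugacy classes, hence 3 irreducibles. Sum of squared dims 1 + 1 + 4 = 6 = |G|. Linear characters come from the abelianisation; the 2-dimensional irreps have character r^k -> 2*cos(2*pi*j*k/3), reflections -> 0.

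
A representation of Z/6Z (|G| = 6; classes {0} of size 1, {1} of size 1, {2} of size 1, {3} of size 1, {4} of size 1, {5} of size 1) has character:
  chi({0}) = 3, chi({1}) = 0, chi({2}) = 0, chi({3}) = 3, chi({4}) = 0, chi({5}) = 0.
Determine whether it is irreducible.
Not irreducible (reducible): <chi, chi> = 3 > 1.

Solution. <chi, chi> = (1/|G|) sum_C |C| * |chi(C)|^2 = (1/6)[1*|3|^2 + 1*|0|^2 + 1*|0|^2 + 1*|3|^2 + 1*|0|^2 + 1*|0|^2]
  = (1/6)[(9) + (0) + (0) + (9) + (0) + (0)] = 18/6 = 3.
(Exp terms are combined using exp(i*s)*conj(exp(i*t)) = exp(i*(s-t)), and sums of them are collapsed using the identity that for every m > 1 the m distinct m-th roots of unity sum to 0, e.g. 1 + exp(2*I*pi/3) + exp(-2*I*pi/3) = 0.)
A character is irreducible iff <chi, chi> = 1, so this representation is reducible.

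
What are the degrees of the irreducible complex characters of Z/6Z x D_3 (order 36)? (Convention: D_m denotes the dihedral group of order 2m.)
Dimensions: 1, 1, 1, 1, 1, 1, 1, 1, 1, 1, 1, 1, 2, 2, 2, 2, 2, 2

Solution. There are 18 irreducibles (= number of conjugacy classes). Their dimensions d_i satisfy sum d_i^2 = |G| = 36: 1 + 1 + 1 + 1 + 1 + 1 + 1 + 1 + 1 + 1 + 1 + 1 + 4 + 4 + 4 + 4 + 4 + 4 = 36. (For the product with Z/6Z: each of the 6 1-dim characters of Z/6Z tensors with each irrep of D_3, giving 6 copies of each D_3-dimension.)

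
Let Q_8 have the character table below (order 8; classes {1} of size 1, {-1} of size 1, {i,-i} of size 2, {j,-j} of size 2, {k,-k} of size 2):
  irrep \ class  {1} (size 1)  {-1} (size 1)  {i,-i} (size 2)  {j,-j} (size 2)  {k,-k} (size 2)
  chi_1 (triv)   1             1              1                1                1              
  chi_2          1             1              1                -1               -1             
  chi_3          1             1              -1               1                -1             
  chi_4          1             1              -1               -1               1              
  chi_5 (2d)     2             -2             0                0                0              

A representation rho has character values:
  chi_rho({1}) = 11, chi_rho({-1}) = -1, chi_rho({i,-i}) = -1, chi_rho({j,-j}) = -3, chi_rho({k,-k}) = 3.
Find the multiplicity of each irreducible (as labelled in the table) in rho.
Multiplicities: chi_1: 1, chi_2: 1, chi_3: 0, chi_4: 3, chi_5: 3.

Solution. Use <chi_rho, chi> = (1/|G|) sum_C |C| * chi_rho(C) * conj(chi(C)) with |G| = 8 for each irreducible chi in the table:
  <chi_rho, chi_1> = (1/8)[1*(11)*conj(1) + 1*(-1)*conj(1) + 2*(-1)*conj(1) + 2*(-3)*conj(1) + 2*(3)*conj(1)]
      = (1/8)[(11) + (-1) + (-2) + (-6) + (6)] = 8/8 = 1
  <chi_rho, chi_2> = (1/8)[1*(11)*conj(1) + 1*(-1)*conj(1) + 2*(-1)*conj(1) + 2*(-3)*conj(-1) + 2*(3)*conj(-1)]
      = (1/8)[(11) + (-1) + (-2) + (6) + (-6)] = 8/8 = 1
  <chi_rho, chi_3> = (1/8)[1*(11)*conj(1) + 1*(-1)*conj(1) + 2*(-1)*conj(-1) + 2*(-3)*conj(1) + 2*(3)*conj(-1)]
      = (1/8)[(11) + (-1) + (2) + (-6) + (-6)] = 0/8 = 0
  <chi_rho, chi_4> = (1/8)[1*(11)*conj(1) + 1*(-1)*conj(1) + 2*(-1)*conj(-1) + 2*(-3)*conj(-1) + 2*(3)*conj(1)]
      = (1/8)[(11) + (-1) + (2) + (6) + (6)] = 24/8 = 3
  <chi_rho, chi_5> = (1/8)[1*(11)*conj(2) + 1*(-1)*conj(-2) + 2*(-1)*conj(0) + 2*(-3)*conj(0) + 2*(3)*conj(0)]
      = (1/8)[(22) + (2) + (0) + (0) + (0)] = 24/8 = 3
Dimension check: dim(rho) = sum (mult * dim) = 1*1 + 1*1 + 0*1 + 3*1 + 3*2 = 11 = chi_rho(e) = 11.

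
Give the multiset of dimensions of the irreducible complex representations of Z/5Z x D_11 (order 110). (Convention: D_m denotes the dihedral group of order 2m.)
Dimensions: 1, 1, 1, 1, 1, 1, 1, 1, 1, 1, 2, 2, 2, 2, 2, 2, 2, 2, 2, 2, 2, 2, 2, 2, 2, 2, 2, 2, 2, 2, 2, 2, 2, 2, 2

Solution. There are 35 irreducibles (= number of conjugacy classes). Their dimensions d_i satisfy sum d_i^2 = |G| = 110: 1 + 1 + 1 + 1 + 1 + 1 + 1 + 1 + 1 + 1 + 4 + 4 + 4 + 4 + 4 + 4 + 4 + 4 + 4 + 4 + 4 + 4 + 4 + 4 + 4 + 4 + 4 + 4 + 4 + 4 + 4 + 4 + 4 + 4 + 4 = 110. (For the product with Z/5Z: each of the 5 1-dim characters of Z/5Z tensors with each irrep of D_11, giving 5 copies of each D_11-dimension.)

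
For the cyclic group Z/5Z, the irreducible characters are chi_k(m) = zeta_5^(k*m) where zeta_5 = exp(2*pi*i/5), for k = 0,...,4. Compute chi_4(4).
chi_4(4) = zeta_5^16 = exp(2*I*pi/5)

Solution. chi_4(4) = zeta_5^(4*4) = zeta_5^16. Since zeta_5^5 = 1, this equals zeta_5^1 = exp(2*pi*i*1/5) = exp(2*I*pi/5).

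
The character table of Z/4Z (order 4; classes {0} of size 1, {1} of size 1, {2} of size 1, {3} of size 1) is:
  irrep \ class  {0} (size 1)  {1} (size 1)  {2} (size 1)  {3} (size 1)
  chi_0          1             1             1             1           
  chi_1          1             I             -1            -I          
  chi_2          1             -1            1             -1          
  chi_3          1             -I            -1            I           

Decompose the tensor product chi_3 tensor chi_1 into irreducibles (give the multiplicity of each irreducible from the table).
chi_3 tensor chi_1 = chi_0 (all other irreducibles have multiplicity 0).

The character of a tensor product is the pointwise product (chi_3 * chi_1)(C) = chi_3(C) * chi_1(C):
  {0}: (1)*(1), {1}: (-I)*(I), {2}: (-1)*(-1), {3}: (I)*(-I)
so (chi_3 * chi_1) takes values
  {0} -> 1, {1} -> 1, {2} -> 1, {3} -> 1.
Now take the inner product of this character with each irreducible chi from the table, <chi_3*chi_1, chi> = (1/4) sum_C |C| (chi_3*chi_1)(C) conj(chi(C)):
  <chi_3*chi_1, chi_0> = (1/4)[1*(1)*conj(1) + 1*(1)*conj(1) + 1*(1)*conj(1) + 1*(1)*conj(1)]
      = (1/4)[(1) + (1) + (1) + (1)] = 4/4 = 1
  <chi_3*chi_1, chi_1> = (1/4)[1*(1)*conj(1) + 1*(1)*conj(I) + 1*(1)*conj(-1) + 1*(1)*conj(-I)]
      = (1/4)[(1) + (-I) + (-1) + (I)] = 0/4 = 0
  <chi_3*chi_1, chi_2> = (1/4)[1*(1)*conj(1) + 1*(1)*conj(-1) + 1*(1)*conj(1) + 1*(1)*conj(-1)]
      = (1/4)[(1) + (-1) + (1) + (-1)] = 0/4 = 0
  <chi_3*chi_1, chi_3> = (1/4)[1*(1)*conj(1) + 1*(1)*conj(-I) + 1*(1)*conj(-1) + 1*(1)*conj(I)]
      = (1/4)[(1) + (I) + (-1) + (-I)] = 0/4 = 0
(Exp terms are combined using exp(i*s)*conj(exp(i*t)) = exp(i*(s-t)), and sums of them are collapsed using the identity that for every m > 1 the m distinct m-th roots of unity sum to 0, e.g. 1 + exp(2*I*pi/3) + exp(-2*I*pi/3) = 0.)
Hence the multiplicities are chi_0: 1. Dimension check: dim(chi_3)*dim(chi_1) = 1*1 = 1 and sum (mult * dim) = 1*1 = 1.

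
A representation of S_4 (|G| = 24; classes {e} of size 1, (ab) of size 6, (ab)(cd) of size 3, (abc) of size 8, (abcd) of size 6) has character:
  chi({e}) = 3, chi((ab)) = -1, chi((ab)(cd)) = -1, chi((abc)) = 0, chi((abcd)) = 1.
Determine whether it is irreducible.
Irreducible: <chi, chi> = 1.

Argument: <chi, chi> = (1/|G|) sum_C |C| * |chi(C)|^2 = (1/24)[1*|3|^2 + 6*|-1|^2 + 3*|-1|^2 + 8*|0|^2 + 6*|1|^2]
  = (1/24)[(9) + (6) + (3) + (0) + (6)] = 24/24 = 1.
A character is irreducible iff <chi, chi> = 1, so this representation is irreducible.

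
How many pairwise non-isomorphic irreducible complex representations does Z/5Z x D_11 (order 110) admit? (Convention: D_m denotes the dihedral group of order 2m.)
35

Details: The number of irreducible complex representations of a finite group equals its number of conjugacy classes. For a direct product, #classes(G x H) = #classes(G) * #classes(H). Z/5Z has 5 classes (abelian), D_11 has 7 classes, so 5 * 7 = 35, so Z/5Z x D_11 (order 110) has exactly 35 irreducible complex representations.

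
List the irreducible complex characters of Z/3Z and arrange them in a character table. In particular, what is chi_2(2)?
Character table of Z/3Z (irreps indexed chi_0,...,chi_2 with chi_k(m) = zeta_3^(k*m), zeta_3 = exp(2*pi*i/3)):
  irrep \ class  {0} (size 1)  {1} (size 1)    {2} (size 1)  
  chi_0          1             1               1             
  chi_1          1             exp(2*I*pi/3)   exp(-2*I*pi/3)
  chi_2          1             exp(-2*I*pi/3)  exp(2*I*pi/3) 

Spot check: chi_2(2) = zeta_3^(2*2) = zeta_3^4 = exp(2*I*pi/3).

Proof sketch: Z/3Z is abelian, so all 3 irreducible complex representations are 1-dimensional. They are given by chi_k(m) = zeta_3^(k*m) for k = 0,...,2. Row orthogonality: sum_m chi_k(m) conj(chi_l(m)) = 3 * [k = l].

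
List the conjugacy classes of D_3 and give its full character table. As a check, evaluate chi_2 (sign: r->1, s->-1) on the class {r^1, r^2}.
Conjugacy classes: {e} of size 1, {r^1, r^2} of size 2, {s, sr, ..., sr^2} of size 3.
Character table:
  irrep \ class              {e} (size 1)  {r^1, r^2} (size 2)  {s, sr, ..., sr^2} (size 3)
  chi_1 (triv)               1             1                    1                          
  chi_2 (sign: r->1, s->-1)  1             1                    -1                         
  chi_3 (2d, j=1)            2             -1                   0                          

Spot check: chi_2 (sign: r->1, s->-1) on {r^1, r^2} = 1.

Proof sketch: D_3 has order 2*3 = 6 with 3 conjugacy classes, hence 3 irreducibles. Sum of squared dims 1 + 1 + 4 = 6 = |G|. Linear characters come from the abelianisation; the 2-dimensional irreps have character r^k -> 2*cos(2*pi*j*k/3), reflections -> 0.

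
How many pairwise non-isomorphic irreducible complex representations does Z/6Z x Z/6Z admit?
36

Explanation: The number of irreducible complex representations of a finite group equals its number of conjugacy classes. Z/6Z x Z/6Z is abelian of order 36, so every element is its own conjugacy class: 36 classes, so Z/6Z x Z/6Z (order 36) has exactly 36 irreducible complex representations.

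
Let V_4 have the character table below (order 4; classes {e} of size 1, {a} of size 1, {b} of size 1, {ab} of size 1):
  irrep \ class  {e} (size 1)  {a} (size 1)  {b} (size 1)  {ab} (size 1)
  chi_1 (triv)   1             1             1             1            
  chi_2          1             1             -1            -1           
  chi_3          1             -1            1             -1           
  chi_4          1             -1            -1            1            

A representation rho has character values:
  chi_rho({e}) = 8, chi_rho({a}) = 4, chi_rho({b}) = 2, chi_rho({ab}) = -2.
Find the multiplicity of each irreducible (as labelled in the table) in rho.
Multiplicities: chi_1: 3, chi_2: 3, chi_3: 2, chi_4: 0.

Working: Use <chi_rho, chi> = (1/|G|) sum_C |C| * chi_rho(C) * conj(chi(C)) with |G| = 4 for each irreducible chi in the table:
  <chi_rho, chi_1> = (1/4)[1*(8)*conj(1) + 1*(4)*conj(1) + 1*(2)*conj(1) + 1*(-2)*conj(1)]
      = (1/4)[(8) + (4) + (2) + (-2)] = 12/4 = 3
  <chi_rho, chi_2> = (1/4)[1*(8)*conj(1) + 1*(4)*conj(1) + 1*(2)*conj(-1) + 1*(-2)*conj(-1)]
      = (1/4)[(8) + (4) + (-2) + (2)] = 12/4 = 3
  <chi_rho, chi_3> = (1/4)[1*(8)*conj(1) + 1*(4)*conj(-1) + 1*(2)*conj(1) + 1*(-2)*conj(-1)]
      = (1/4)[(8) + (-4) + (2) + (2)] = 8/4 = 2
  <chi_rho, chi_4> = (1/4)[1*(8)*conj(1) + 1*(4)*conj(-1) + 1*(2)*conj(-1) + 1*(-2)*conj(1)]
      = (1/4)[(8) + (-4) + (-2) + (-2)] = 0/4 = 0
Dimension check: dim(rho) = sum (mult * dim) = 3*1 + 3*1 + 2*1 + 0*1 = 8 = chi_rho(e) = 8.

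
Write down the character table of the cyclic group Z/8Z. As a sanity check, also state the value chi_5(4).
Character table of Z/8Z (irreps indexed chi_0,...,chi_7 with chi_k(m) = zeta_8^(k*m), zeta_8 = exp(2*pi*i/8)):
  irrep \ class  {0} (size 1)  {1} (size 1)    {2} (size 1)  {3} (size 1)    {4} (size 1)  {5} (size 1)    {6} (size 1)  {7} (size 1)  
  chi_0          1             1               1             1               1             1               1             1             
  chi_1          1             exp(I*pi/4)     I             exp(3*I*pi/4)   -1            exp(-3*I*pi/4)  -I            exp(-I*pi/4)  
  chi_2          1             I               -1            -I              1             I               -1            -I            
  chi_3          1             exp(3*I*pi/4)   -I            exp(I*pi/4)     -1            exp(-I*pi/4)    I             exp(-3*I*pi/4)
  chi_4          1             -1              1             -1              1             -1              1             -1            
  chi_5          1             exp(-3*I*pi/4)  I             exp(-I*pi/4)    -1            exp(I*pi/4)     -I            exp(3*I*pi/4) 
  chi_6          1             -I              -1            I               1             -I              -1            I             
  chi_7          1             exp(-I*pi/4)    -I            exp(-3*I*pi/4)  -1            exp(3*I*pi/4)   I             exp(I*pi/4)   

Spot check: chi_5(4) = zeta_8^(5*4) = zeta_8^20 = -1.

Details: Z/8Z is abelian, so all 8 irreducible complex representations are 1-dimensional. They are given by chi_k(m) = zeta_8^(k*m) for k = 0,...,7. Row orthogonality: sum_m chi_k(m) conj(chi_l(m)) = 8 * [k = l].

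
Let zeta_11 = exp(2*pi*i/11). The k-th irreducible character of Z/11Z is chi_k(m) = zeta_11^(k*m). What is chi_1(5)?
chi_1(5) = zeta_11^5 = exp(10*I*pi/11)

chi_1(5) = zeta_11^(1*5) = zeta_11^5. Since zeta_11^11 = 1, this equals zeta_11^5 = exp(2*pi*i*5/11) = exp(10*I*pi/11).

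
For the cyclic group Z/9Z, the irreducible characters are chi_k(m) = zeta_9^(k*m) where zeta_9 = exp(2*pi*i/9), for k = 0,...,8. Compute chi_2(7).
chi_2(7) = zeta_9^14 = exp(-8*I*pi/9)

Explanation: chi_2(7) = zeta_9^(2*7) = zeta_9^14. Since zeta_9^9 = 1, this equals zeta_9^5 = exp(2*pi*i*5/9) = exp(-8*I*pi/9).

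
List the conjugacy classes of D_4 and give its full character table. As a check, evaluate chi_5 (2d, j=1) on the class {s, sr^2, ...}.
Conjugacy classes: {e} of size 1, {r^2} of size 1, {r^1, r^3} of size 2, {s, sr^2, ...} of size 2, {sr, sr^3, ...} of size 2.
Character table:
  irrep \ class              {e} (size 1)  {r^2} (size 1)  {r^1, r^3} (size 2)  {s, sr^2, ...} (size 2)  {sr, sr^3, ...} (size 2)
  chi_1 (triv)               1             1               1                    1                        1                       
  chi_2 (sign: r->1, s->-1)  1             1               1                    -1                       -1                      
  chi_3 (r->-1, s->1)        1             1               -1                   1                        -1                      
  chi_4 (r->-1, s->-1)       1             1               -1                   -1                       1                       
  chi_5 (2d, j=1)            2             -2              0                    0                        0                       

Spot check: chi_5 (2d, j=1) on {s, sr^2, ...} = 0.

D_4 has order 2*4 = 8 with 5 conjugacy classes, hence 5 irreducibles. Sum of squared dims 1 + 1 + 1 + 1 + 4 = 8 = |G|. Linear characters come from the abelianisation; the 2-dimensional irreps have character r^k -> 2*cos(2*pi*j*k/4), reflections -> 0.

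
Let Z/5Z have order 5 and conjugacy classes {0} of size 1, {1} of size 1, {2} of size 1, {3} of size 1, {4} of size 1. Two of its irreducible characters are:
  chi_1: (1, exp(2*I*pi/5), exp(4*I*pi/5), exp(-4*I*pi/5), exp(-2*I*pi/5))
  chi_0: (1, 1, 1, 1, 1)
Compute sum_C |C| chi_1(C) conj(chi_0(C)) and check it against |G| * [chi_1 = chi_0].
Sum = 0; so <chi_1, chi_0> = 0 (distinct irreducibles are orthogonal).

Why: Compute term by term over conjugacy classes (|C| * chi_1(C) * conj(chi_0(C))):
  1*(1)*conj(1) + 1*(exp(2*I*pi/5))*conj(1) + 1*(exp(4*I*pi/5))*conj(1) + 1*(exp(-4*I*pi/5))*conj(1) + 1*(exp(-2*I*pi/5))*conj(1)
  = (1) + (exp(2*I*pi/5)) + (exp(4*I*pi/5)) + (exp(-4*I*pi/5)) + (exp(-2*I*pi/5))
  = 0.
(Exp terms are combined using exp(i*s)*conj(exp(i*t)) = exp(i*(s-t)), and sums of them are collapsed using the identity that for every m > 1 the m distinct m-th roots of unity sum to 0, e.g. 1 + exp(2*I*pi/3) + exp(-2*I*pi/3) = 0.)
Dividing by |G| = 5 gives 0/5 = 0, matching the row-orthogonality relation <chi_1, chi_0> = [chi_1 = chi_0].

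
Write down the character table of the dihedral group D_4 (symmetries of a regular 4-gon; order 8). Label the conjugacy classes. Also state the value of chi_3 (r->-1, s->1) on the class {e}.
Conjugacy classes: {e} of size 1, {r^2} of size 1, {r^1, r^3} of size 2, {s, sr^2, ...} of size 2, {sr, sr^3, ...} of size 2.
Character table:
  irrep \ class              {e} (size 1)  {r^2} (size 1)  {r^1, r^3} (size 2)  {s, sr^2, ...} (size 2)  {sr, sr^3, ...} (size 2)
  chi_1 (triv)               1             1               1                    1                        1                       
  chi_2 (sign: r->1, s->-1)  1             1               1                    -1                       -1                      
  chi_3 (r->-1, s->1)        1             1               -1                   1                        -1                      
  chi_4 (r->-1, s->-1)       1             1               -1                   -1                       1                       
  chi_5 (2d, j=1)            2             -2              0                    0                        0                       

Spot check: chi_3 (r->-1, s->1) on {e} = 1.

Argument: D_4 has order 2*4 = 8 with 5 conjugacy classes, hence 5 irreducibles. Sum of squared dims 1 + 1 + 1 + 1 + 4 = 8 = |G|. Linear characters come from the abelianisation; the 2-dimensional irreps have character r^k -> 2*cos(2*pi*j*k/4), reflections -> 0.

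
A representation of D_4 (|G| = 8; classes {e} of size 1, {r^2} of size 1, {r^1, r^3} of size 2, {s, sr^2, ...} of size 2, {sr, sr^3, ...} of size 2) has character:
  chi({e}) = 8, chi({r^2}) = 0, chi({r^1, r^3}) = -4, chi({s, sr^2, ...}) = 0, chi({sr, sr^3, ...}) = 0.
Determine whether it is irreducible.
Not irreducible (reducible): <chi, chi> = 12 > 1.

Justification: <chi, chi> = (1/|G|) sum_C |C| * |chi(C)|^2 = (1/8)[1*|8|^2 + 1*|0|^2 + 2*|-4|^2 + 2*|0|^2 + 2*|0|^2]
  = (1/8)[(64) + (0) + (32) + (0) + (0)] = 96/8 = 12.
A character is irreducible iff <chi, chi> = 1, so this representation is reducible.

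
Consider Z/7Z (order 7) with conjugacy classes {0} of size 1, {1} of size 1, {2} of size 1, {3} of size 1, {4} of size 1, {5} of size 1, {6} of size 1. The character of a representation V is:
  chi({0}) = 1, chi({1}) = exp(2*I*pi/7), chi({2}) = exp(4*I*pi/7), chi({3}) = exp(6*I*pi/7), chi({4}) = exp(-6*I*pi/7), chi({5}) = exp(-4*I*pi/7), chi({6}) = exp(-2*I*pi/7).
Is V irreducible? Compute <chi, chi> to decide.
Irreducible: <chi, chi> = 1.

Why: <chi, chi> = (1/|G|) sum_C |C| * |chi(C)|^2 = (1/7)[1*|1|^2 + 1*|exp(2*I*pi/7)|^2 + 1*|exp(4*I*pi/7)|^2 + 1*|exp(6*I*pi/7)|^2 + 1*|exp(-6*I*pi/7)|^2 + 1*|exp(-4*I*pi/7)|^2 + 1*|exp(-2*I*pi/7)|^2]
  = (1/7)[(1) + (1) + (1) + (1) + (1) + (1) + (1)] = 7/7 = 1.
(Exp terms are combined using exp(i*s)*conj(exp(i*t)) = exp(i*(s-t)), and sums of them are collapsed using the identity that for every m > 1 the m distinct m-th roots of unity sum to 0, e.g. 1 + exp(2*I*pi/3) + exp(-2*I*pi/3) = 0.)
A character is irreducible iff <chi, chi> = 1, so this representation is irreducible.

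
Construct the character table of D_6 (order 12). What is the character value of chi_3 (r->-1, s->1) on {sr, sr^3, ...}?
Conjugacy classes: {e} of size 1, {r^3} of size 1, {r^1, r^5} of size 2, {r^2, r^4} of size 2, {s, sr^2, ...} of size 3, {sr, sr^3, ...} of size 3.
Character table:
  irrep \ class              {e} (size 1)  {r^3} (size 1)  {r^1, r^5} (size 2)  {r^2, r^4} (size 2)  {s, sr^2, ...} (size 3)  {sr, sr^3, ...} (size 3)
  chi_1 (triv)               1             1               1                    1                    1                        1                       
  chi_2 (sign: r->1, s->-1)  1             1               1                    1                    -1                       -1                      
  chi_3 (r->-1, s->1)        1             -1              -1                   1                    1                        -1                      
  chi_4 (r->-1, s->-1)       1             -1              -1                   1                    -1                       1                       
  chi_5 (2d, j=1)            2             -2              1                    -1                   0                        0                       
  chi_6 (2d, j=2)            2             2               -1                   -1                   0                        0                       

Spot check: chi_3 (r->-1, s->1) on {sr, sr^3, ...} = -1.

Working: D_6 has order 2*6 = 12 with 6 conjugacy classes, hence 6 irreducibles. Sum of squared dims 1 + 1 + 1 + 1 + 4 + 4 = 12 = |G|. Linear characters come from the abelianisation; the 2-dimensional irreps have character r^k -> 2*cos(2*pi*j*k/6), reflections -> 0.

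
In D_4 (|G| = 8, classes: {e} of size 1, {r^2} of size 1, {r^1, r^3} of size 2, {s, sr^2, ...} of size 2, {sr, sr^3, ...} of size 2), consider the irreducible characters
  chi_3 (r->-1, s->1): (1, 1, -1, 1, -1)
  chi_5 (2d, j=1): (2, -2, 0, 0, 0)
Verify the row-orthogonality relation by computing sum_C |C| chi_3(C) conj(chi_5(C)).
Sum = 0; so <chi_3, chi_5> = 0 (distinct irreducibles are orthogonal).

Working: Compute term by term over conjugacy classes (|C| * chi_3(C) * conj(chi_5(C))):
  1*(1)*conj(2) + 1*(1)*conj(-2) + 2*(-1)*conj(0) + 2*(1)*conj(0) + 2*(-1)*conj(0)
  = (2) + (-2) + (0) + (0) + (0)
  = 0.
Dividing by |G| = 8 gives 0/8 = 0, matching the row-orthogonality relation <chi_3, chi_5> = [chi_3 = chi_5].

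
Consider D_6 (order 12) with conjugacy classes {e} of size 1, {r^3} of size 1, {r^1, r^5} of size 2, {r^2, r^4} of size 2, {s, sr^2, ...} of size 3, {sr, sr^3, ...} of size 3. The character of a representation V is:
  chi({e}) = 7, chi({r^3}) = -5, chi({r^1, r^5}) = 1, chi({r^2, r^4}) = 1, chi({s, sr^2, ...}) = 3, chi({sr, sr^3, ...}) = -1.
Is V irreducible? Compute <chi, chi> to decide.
Not irreducible (reducible): <chi, chi> = 9 > 1.

Argument: <chi, chi> = (1/|G|) sum_C |C| * |chi(C)|^2 = (1/12)[1*|7|^2 + 1*|-5|^2 + 2*|1|^2 + 2*|1|^2 + 3*|3|^2 + 3*|-1|^2]
  = (1/12)[(49) + (25) + (2) + (2) + (27) + (3)] = 108/12 = 9.
A character is irreducible iff <chi, chi> = 1, so this representation is reducible.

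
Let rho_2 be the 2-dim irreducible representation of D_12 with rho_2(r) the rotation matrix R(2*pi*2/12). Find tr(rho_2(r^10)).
chi_{rho_2}(r^10) = 2*cos(2*pi*2*10/12) = -1

Argument: rho_2(r^10) is rotation by angle 2*pi*2*10/12, whose trace is 2*cos(2*pi*2*10/12) = -1.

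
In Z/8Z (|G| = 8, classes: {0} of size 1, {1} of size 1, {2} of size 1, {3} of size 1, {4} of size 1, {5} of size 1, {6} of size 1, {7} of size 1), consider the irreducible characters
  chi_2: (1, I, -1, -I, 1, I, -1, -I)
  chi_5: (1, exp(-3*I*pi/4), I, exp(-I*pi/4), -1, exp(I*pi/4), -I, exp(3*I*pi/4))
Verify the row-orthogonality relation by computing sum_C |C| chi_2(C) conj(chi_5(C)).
Sum = 0; so <chi_2, chi_5> = 0 (distinct irreducibles are orthogonal).

Reasoning: Compute term by term over conjugacy classes (|C| * chi_2(C) * conj(chi_5(C))):
  1*(1)*conj(1) + 1*(I)*conj(exp(-3*I*pi/4)) + 1*(-1)*conj(I) + 1*(-I)*conj(exp(-I*pi/4)) + 1*(1)*conj(-1) + 1*(I)*conj(exp(I*pi/4)) + 1*(-1)*conj(-I) + 1*(-I)*conj(exp(3*I*pi/4))
  = (1) + (exp(-3*I*pi/4)) + (I) + (-exp(3*I*pi/4)) + (-1) + (exp(I*pi/4)) + (-I) + (-exp(-I*pi/4))
  = 0.
(Exp terms are combined using exp(i*s)*conj(exp(i*t)) = exp(i*(s-t)), and sums of them are collapsed using the identity that for every m > 1 the m distinct m-th roots of unity sum to 0, e.g. 1 + exp(2*I*pi/3) + exp(-2*I*pi/3) = 0.)
Dividing by |G| = 8 gives 0/8 = 0, matching the row-orthogonality relation <chi_2, chi_5> = [chi_2 = chi_5].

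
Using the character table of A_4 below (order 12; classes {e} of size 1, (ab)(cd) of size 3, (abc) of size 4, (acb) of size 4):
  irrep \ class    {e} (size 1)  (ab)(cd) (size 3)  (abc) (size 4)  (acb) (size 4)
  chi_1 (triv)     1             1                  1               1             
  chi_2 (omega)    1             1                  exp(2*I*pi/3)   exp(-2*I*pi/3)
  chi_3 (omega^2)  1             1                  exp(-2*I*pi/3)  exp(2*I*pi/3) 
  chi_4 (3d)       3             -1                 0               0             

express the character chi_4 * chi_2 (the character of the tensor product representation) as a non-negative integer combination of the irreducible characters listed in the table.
chi_4 tensor chi_2 = chi_4 (all other irreducibles have multiplicity 0).

Justification: The character of a tensor product is the pointwise product (chi_4 * chi_2)(C) = chi_4(C) * chi_2(C):
  {e}: (3)*(1), (ab)(cd): (-1)*(1), (abc): (0)*(exp(2*I*pi/3)), (acb): (0)*(exp(-2*I*pi/3))
so (chi_4 * chi_2) takes values
  {e} -> 3, (ab)(cd) -> -1, (abc) -> 0, (acb) -> 0.
Now take the inner product of this character with each irreducible chi from the table, <chi_4*chi_2, chi> = (1/12) sum_C |C| (chi_4*chi_2)(C) conj(chi(C)):
  <chi_4*chi_2, chi_1> = (1/12)[1*(3)*conj(1) + 3*(-1)*conj(1) + 4*(0)*conj(1) + 4*(0)*conj(1)]
      = (1/12)[(3) + (-3) + (0) + (0)] = 0/12 = 0
  <chi_4*chi_2, chi_2> = (1/12)[1*(3)*conj(1) + 3*(-1)*conj(1) + 4*(0)*conj(exp(2*I*pi/3)) + 4*(0)*conj(exp(-2*I*pi/3))]
      = (1/12)[(3) + (-3) + (0) + (0)] = 0/12 = 0
  <chi_4*chi_2, chi_3> = (1/12)[1*(3)*conj(1) + 3*(-1)*conj(1) + 4*(0)*conj(exp(-2*I*pi/3)) + 4*(0)*conj(exp(2*I*pi/3))]
      = (1/12)[(3) + (-3) + (0) + (0)] = 0/12 = 0
  <chi_4*chi_2, chi_4> = (1/12)[1*(3)*conj(3) + 3*(-1)*conj(-1) + 4*(0)*conj(0) + 4*(0)*conj(0)]
      = (1/12)[(9) + (3) + (0) + (0)] = 12/12 = 1
(Exp terms are combined using exp(i*s)*conj(exp(i*t)) = exp(i*(s-t)), and sums of them are collapsed using the identity that for every m > 1 the m distinct m-th roots of unity sum to 0, e.g. 1 + exp(2*I*pi/3) + exp(-2*I*pi/3) = 0.)
Hence the multiplicities are chi_4: 1. Dimension check: dim(chi_4)*dim(chi_2) = 3*1 = 3 and sum (mult * dim) = 1*3 = 3.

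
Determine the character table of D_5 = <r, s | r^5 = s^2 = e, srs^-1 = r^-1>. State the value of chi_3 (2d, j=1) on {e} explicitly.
Conjugacy classes: {e} of size 1, {r^1, r^4} of size 2, {r^2, r^3} of size 2, {s, sr, ..., sr^4} of size 5.
Character table:
  irrep \ class              {e} (size 1)  {r^1, r^4} (size 2)  {r^2, r^3} (size 2)  {s, sr, ..., sr^4} (size 5)
  chi_1 (triv)               1             1                    1                    1                          
  chi_2 (sign: r->1, s->-1)  1             1                    1                    -1                         
  chi_3 (2d, j=1)            2             -1/2 + sqrt(5)/2     -sqrt(5)/2 - 1/2     0                          
  chi_4 (2d, j=2)            2             -sqrt(5)/2 - 1/2     -1/2 + sqrt(5)/2     0                          

Spot check: chi_3 (2d, j=1) on {e} = 2.

Details: D_5 has order 2*5 = 10 with 4 conjugacy classes, hence 4 irreducibles. Sum of squared dims 1 + 1 + 4 + 4 = 10 = |G|. Linear characters come from the abelianisation; the 2-dimensional irreps have character r^k -> 2*cos(2*pi*j*k/5), reflections -> 0.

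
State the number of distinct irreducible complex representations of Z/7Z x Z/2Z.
14

Derivation: The number of irreducible complex representations of a finite group equals its number of conjugacy classes. Z/7Z x Z/2Z is abelian of order 14, so every element is its own conjugacy class: 14 classes, so Z/7Z x Z/2Z (order 14) has exactly 14 irreducible complex representations.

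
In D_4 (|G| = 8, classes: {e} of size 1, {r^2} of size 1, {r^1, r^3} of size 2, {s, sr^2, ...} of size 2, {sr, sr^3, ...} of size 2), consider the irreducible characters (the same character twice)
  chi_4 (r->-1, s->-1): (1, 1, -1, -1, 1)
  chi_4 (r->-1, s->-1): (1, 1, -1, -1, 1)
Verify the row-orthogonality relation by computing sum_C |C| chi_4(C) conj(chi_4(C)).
Sum = 8 = |G| = 8; so <chi_4, chi_4> = 1 (norm-1 confirms irreducibility).

Why: Compute term by term over conjugacy classes (|C| * chi_4(C) * conj(chi_4(C))):
  1*(1)*conj(1) + 1*(1)*conj(1) + 2*(-1)*conj(-1) + 2*(-1)*conj(-1) + 2*(1)*conj(1)
  = (1) + (1) + (2) + (2) + (2)
  = 8.
Dividing by |G| = 8 gives 8/8 = 1, matching the row-orthogonality relation <chi_4, chi_4> = [chi_4 = chi_4].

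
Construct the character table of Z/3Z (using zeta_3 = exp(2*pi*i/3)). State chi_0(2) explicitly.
Character table of Z/3Z (irreps indexed chi_0,...,chi_2 with chi_k(m) = zeta_3^(k*m), zeta_3 = exp(2*pi*i/3)):
  irrep \ class  {0} (size 1)  {1} (size 1)    {2} (size 1)  
  chi_0          1             1               1             
  chi_1          1             exp(2*I*pi/3)   exp(-2*I*pi/3)
  chi_2          1             exp(-2*I*pi/3)  exp(2*I*pi/3) 

Spot check: chi_0(2) = zeta_3^(0*2) = zeta_3^0 = 1.

Z/3Z is abelian, so all 3 irreducible complex representations are 1-dimensional. They are given by chi_k(m) = zeta_3^(k*m) for k = 0,...,2. Row orthogonality: sum_m chi_k(m) conj(chi_l(m)) = 3 * [k = l].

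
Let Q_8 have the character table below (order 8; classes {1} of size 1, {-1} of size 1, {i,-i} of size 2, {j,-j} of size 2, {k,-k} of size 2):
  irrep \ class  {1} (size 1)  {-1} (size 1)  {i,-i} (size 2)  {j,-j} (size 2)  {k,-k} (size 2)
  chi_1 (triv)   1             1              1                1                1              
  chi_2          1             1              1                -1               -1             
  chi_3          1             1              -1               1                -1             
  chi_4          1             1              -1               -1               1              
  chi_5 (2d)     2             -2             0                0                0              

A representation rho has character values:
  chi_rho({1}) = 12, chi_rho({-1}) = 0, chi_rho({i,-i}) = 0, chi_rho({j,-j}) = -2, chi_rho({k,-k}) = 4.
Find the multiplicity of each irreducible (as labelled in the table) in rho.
Multiplicities: chi_1: 2, chi_2: 1, chi_3: 0, chi_4: 3, chi_5: 3.

Explanation: Use <chi_rho, chi> = (1/|G|) sum_C |C| * chi_rho(C) * conj(chi(C)) with |G| = 8 for each irreducible chi in the table:
  <chi_rho, chi_1> = (1/8)[1*(12)*conj(1) + 1*(0)*conj(1) + 2*(0)*conj(1) + 2*(-2)*conj(1) + 2*(4)*conj(1)]
      = (1/8)[(12) + (0) + (0) + (-4) + (8)] = 16/8 = 2
  <chi_rho, chi_2> = (1/8)[1*(12)*conj(1) + 1*(0)*conj(1) + 2*(0)*conj(1) + 2*(-2)*conj(-1) + 2*(4)*conj(-1)]
      = (1/8)[(12) + (0) + (0) + (4) + (-8)] = 8/8 = 1
  <chi_rho, chi_3> = (1/8)[1*(12)*conj(1) + 1*(0)*conj(1) + 2*(0)*conj(-1) + 2*(-2)*conj(1) + 2*(4)*conj(-1)]
      = (1/8)[(12) + (0) + (0) + (-4) + (-8)] = 0/8 = 0
  <chi_rho, chi_4> = (1/8)[1*(12)*conj(1) + 1*(0)*conj(1) + 2*(0)*conj(-1) + 2*(-2)*conj(-1) + 2*(4)*conj(1)]
      = (1/8)[(12) + (0) + (0) + (4) + (8)] = 24/8 = 3
  <chi_rho, chi_5> = (1/8)[1*(12)*conj(2) + 1*(0)*conj(-2) + 2*(0)*conj(0) + 2*(-2)*conj(0) + 2*(4)*conj(0)]
      = (1/8)[(24) + (0) + (0) + (0) + (0)] = 24/8 = 3
Dimension check: dim(rho) = sum (mult * dim) = 2*1 + 1*1 + 0*1 + 3*1 + 3*2 = 12 = chi_rho(e) = 12.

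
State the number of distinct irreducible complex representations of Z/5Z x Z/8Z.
40

Derivation: The number of irreducible complex representations of a finite group equals its number of conjugacy classes. Z/5Z x Z/8Z is abelian of order 40, so every element is its own conjugacy class: 40 classes, so Z/5Z x Z/8Z (order 40) has exactly 40 irreducible complex representations.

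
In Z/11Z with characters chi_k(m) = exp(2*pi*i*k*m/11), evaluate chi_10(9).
chi_10(9) = zeta_11^90 = exp(4*I*pi/11)

Reasoning: chi_10(9) = zeta_11^(10*9) = zeta_11^90. Since zeta_11^11 = 1, this equals zeta_11^2 = exp(2*pi*i*2/11) = exp(4*I*pi/11).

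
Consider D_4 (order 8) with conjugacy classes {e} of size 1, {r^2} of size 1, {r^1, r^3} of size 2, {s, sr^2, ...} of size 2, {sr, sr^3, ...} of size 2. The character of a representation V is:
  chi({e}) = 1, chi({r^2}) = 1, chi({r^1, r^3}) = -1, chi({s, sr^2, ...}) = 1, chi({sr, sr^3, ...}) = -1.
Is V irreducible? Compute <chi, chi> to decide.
Irreducible: <chi, chi> = 1.

Argument: <chi, chi> = (1/|G|) sum_C |C| * |chi(C)|^2 = (1/8)[1*|1|^2 + 1*|1|^2 + 2*|-1|^2 + 2*|1|^2 + 2*|-1|^2]
  = (1/8)[(1) + (1) + (2) + (2) + (2)] = 8/8 = 1.
A character is irreducible iff <chi, chi> = 1, so this representation is irreducible.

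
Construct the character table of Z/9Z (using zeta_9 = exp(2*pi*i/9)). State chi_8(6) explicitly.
Character table of Z/9Z (irreps indexed chi_0,...,chi_8 with chi_k(m) = zeta_9^(k*m), zeta_9 = exp(2*pi*i/9)):
  irrep \ class  {0} (size 1)  {1} (size 1)    {2} (size 1)    {3} (size 1)    {4} (size 1)    {5} (size 1)    {6} (size 1)    {7} (size 1)    {8} (size 1)  
  chi_0          1             1               1               1               1               1               1               1               1             
  chi_1          1             exp(2*I*pi/9)   exp(4*I*pi/9)   exp(2*I*pi/3)   exp(8*I*pi/9)   exp(-8*I*pi/9)  exp(-2*I*pi/3)  exp(-4*I*pi/9)  exp(-2*I*pi/9)
  chi_2          1             exp(4*I*pi/9)   exp(8*I*pi/9)   exp(-2*I*pi/3)  exp(-2*I*pi/9)  exp(2*I*pi/9)   exp(2*I*pi/3)   exp(-8*I*pi/9)  exp(-4*I*pi/9)
  chi_3          1             exp(2*I*pi/3)   exp(-2*I*pi/3)  1               exp(2*I*pi/3)   exp(-2*I*pi/3)  1               exp(2*I*pi/3)   exp(-2*I*pi/3)
  chi_4          1             exp(8*I*pi/9)   exp(-2*I*pi/9)  exp(2*I*pi/3)   exp(-4*I*pi/9)  exp(4*I*pi/9)   exp(-2*I*pi/3)  exp(2*I*pi/9)   exp(-8*I*pi/9)
  chi_5          1             exp(-8*I*pi/9)  exp(2*I*pi/9)   exp(-2*I*pi/3)  exp(4*I*pi/9)   exp(-4*I*pi/9)  exp(2*I*pi/3)   exp(-2*I*pi/9)  exp(8*I*pi/9) 
  chi_6          1             exp(-2*I*pi/3)  exp(2*I*pi/3)   1               exp(-2*I*pi/3)  exp(2*I*pi/3)   1               exp(-2*I*pi/3)  exp(2*I*pi/3) 
  chi_7          1             exp(-4*I*pi/9)  exp(-8*I*pi/9)  exp(2*I*pi/3)   exp(2*I*pi/9)   exp(-2*I*pi/9)  exp(-2*I*pi/3)  exp(8*I*pi/9)   exp(4*I*pi/9) 
  chi_8          1             exp(-2*I*pi/9)  exp(-4*I*pi/9)  exp(-2*I*pi/3)  exp(-8*I*pi/9)  exp(8*I*pi/9)   exp(2*I*pi/3)   exp(4*I*pi/9)   exp(2*I*pi/9) 

Spot check: chi_8(6) = zeta_9^(8*6) = zeta_9^48 = exp(2*I*pi/3).

Argument: Z/9Z is abelian, so all 9 irreducible complex representations are 1-dimensional. They are given by chi_k(m) = zeta_9^(k*m) for k = 0,...,8. Row orthogonality: sum_m chi_k(m) conj(chi_l(m)) = 9 * [k = l].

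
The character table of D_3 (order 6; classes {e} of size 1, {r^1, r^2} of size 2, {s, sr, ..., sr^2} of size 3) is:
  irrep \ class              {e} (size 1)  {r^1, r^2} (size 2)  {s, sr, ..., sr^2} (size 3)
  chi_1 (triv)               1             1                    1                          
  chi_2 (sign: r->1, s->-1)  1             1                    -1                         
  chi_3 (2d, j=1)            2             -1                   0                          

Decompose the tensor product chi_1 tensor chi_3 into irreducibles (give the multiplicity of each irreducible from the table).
chi_1 tensor chi_3 = chi_3 (all other irreducibles have multiplicity 0).

Derivation: The character of a tensor product is the pointwise product (chi_1 * chi_3)(C) = chi_1(C) * chi_3(C):
  {e}: (1)*(2), {r^1, r^2}: (1)*(-1), {s, sr, ..., sr^2}: (1)*(0)
so (chi_1 * chi_3) takes values
  {e} -> 2, {r^1, r^2} -> -1, {s, sr, ..., sr^2} -> 0.
Now take the inner product of this character with each irreducible chi from the table, <chi_1*chi_3, chi> = (1/6) sum_C |C| (chi_1*chi_3)(C) conj(chi(C)):
  <chi_1*chi_3, chi_1> = (1/6)[1*(2)*conj(1) + 2*(-1)*conj(1) + 3*(0)*conj(1)]
      = (1/6)[(2) + (-2) + (0)] = 0/6 = 0
  <chi_1*chi_3, chi_2> = (1/6)[1*(2)*conj(1) + 2*(-1)*conj(1) + 3*(0)*conj(-1)]
      = (1/6)[(2) + (-2) + (0)] = 0/6 = 0
  <chi_1*chi_3, chi_3> = (1/6)[1*(2)*conj(2) + 2*(-1)*conj(-1) + 3*(0)*conj(0)]
      = (1/6)[(4) + (2) + (0)] = 6/6 = 1
Hence the multiplicities are chi_3: 1. Dimension check: dim(chi_1)*dim(chi_3) = 1*2 = 2 and sum (mult * dim) = 1*2 = 2.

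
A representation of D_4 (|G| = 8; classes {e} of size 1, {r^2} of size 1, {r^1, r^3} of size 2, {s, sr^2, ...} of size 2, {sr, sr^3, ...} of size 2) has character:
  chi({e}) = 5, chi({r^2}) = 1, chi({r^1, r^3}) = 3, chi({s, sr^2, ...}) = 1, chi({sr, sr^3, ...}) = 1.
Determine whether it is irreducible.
Not irreducible (reducible): <chi, chi> = 6 > 1.

Justification: <chi, chi> = (1/|G|) sum_C |C| * |chi(C)|^2 = (1/8)[1*|5|^2 + 1*|1|^2 + 2*|3|^2 + 2*|1|^2 + 2*|1|^2]
  = (1/8)[(25) + (1) + (18) + (2) + (2)] = 48/8 = 6.
A character is irreducible iff <chi, chi> = 1, so this representation is reducible.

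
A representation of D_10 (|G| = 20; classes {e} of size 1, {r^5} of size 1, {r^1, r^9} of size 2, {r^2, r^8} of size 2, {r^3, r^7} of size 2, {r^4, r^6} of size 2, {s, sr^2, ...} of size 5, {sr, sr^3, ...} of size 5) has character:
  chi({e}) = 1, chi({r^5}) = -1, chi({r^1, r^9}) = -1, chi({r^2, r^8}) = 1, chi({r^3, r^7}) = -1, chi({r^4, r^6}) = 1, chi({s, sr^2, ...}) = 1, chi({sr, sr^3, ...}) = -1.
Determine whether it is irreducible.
Irreducible: <chi, chi> = 1.

Derivation: <chi, chi> = (1/|G|) sum_C |C| * |chi(C)|^2 = (1/20)[1*|1|^2 + 1*|-1|^2 + 2*|-1|^2 + 2*|1|^2 + 2*|-1|^2 + 2*|1|^2 + 5*|1|^2 + 5*|-1|^2]
  = (1/20)[(1) + (1) + (2) + (2) + (2) + (2) + (5) + (5)] = 20/20 = 1.
A character is irreducible iff <chi, chi> = 1, so this representation is irreducible.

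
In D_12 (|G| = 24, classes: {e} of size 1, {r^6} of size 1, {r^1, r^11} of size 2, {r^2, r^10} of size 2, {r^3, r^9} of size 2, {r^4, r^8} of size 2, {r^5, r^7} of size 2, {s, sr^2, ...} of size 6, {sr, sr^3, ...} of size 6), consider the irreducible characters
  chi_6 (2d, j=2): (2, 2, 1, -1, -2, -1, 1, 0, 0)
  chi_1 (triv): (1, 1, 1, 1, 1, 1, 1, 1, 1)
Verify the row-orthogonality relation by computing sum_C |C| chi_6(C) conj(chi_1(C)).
Sum = 0; so <chi_6, chi_1> = 0 (distinct irreducibles are orthogonal).

Explanation: Compute term by term over conjugacy classes (|C| * chi_6(C) * conj(chi_1(C))):
  1*(2)*conj(1) + 1*(2)*conj(1) + 2*(1)*conj(1) + 2*(-1)*conj(1) + 2*(-2)*conj(1) + 2*(-1)*conj(1) + 2*(1)*conj(1) + 6*(0)*conj(1) + 6*(0)*conj(1)
  = (2) + (2) + (2) + (-2) + (-4) + (-2) + (2) + (0) + (0)
  = 0.
Dividing by |G| = 24 gives 0/24 = 0, matching the row-orthogonality relation <chi_6, chi_1> = [chi_6 = chi_1].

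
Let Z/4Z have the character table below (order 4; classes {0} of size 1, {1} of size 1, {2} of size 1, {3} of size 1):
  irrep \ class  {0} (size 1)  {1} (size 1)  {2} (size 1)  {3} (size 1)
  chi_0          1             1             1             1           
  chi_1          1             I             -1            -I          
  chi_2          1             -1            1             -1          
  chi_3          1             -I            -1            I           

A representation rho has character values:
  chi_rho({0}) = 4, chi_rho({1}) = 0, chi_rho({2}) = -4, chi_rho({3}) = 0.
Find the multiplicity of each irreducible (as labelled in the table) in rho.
Multiplicities: chi_0: 0, chi_1: 2, chi_2: 0, chi_3: 2.

Explanation: Use <chi_rho, chi> = (1/|G|) sum_C |C| * chi_rho(C) * conj(chi(C)) with |G| = 4 for each irreducible chi in the table:
  <chi_rho, chi_0> = (1/4)[1*(4)*conj(1) + 1*(0)*conj(1) + 1*(-4)*conj(1) + 1*(0)*conj(1)]
      = (1/4)[(4) + (0) + (-4) + (0)] = 0/4 = 0
  <chi_rho, chi_1> = (1/4)[1*(4)*conj(1) + 1*(0)*conj(I) + 1*(-4)*conj(-1) + 1*(0)*conj(-I)]
      = (1/4)[(4) + (0) + (4) + (0)] = 8/4 = 2
  <chi_rho, chi_2> = (1/4)[1*(4)*conj(1) + 1*(0)*conj(-1) + 1*(-4)*conj(1) + 1*(0)*conj(-1)]
      = (1/4)[(4) + (0) + (-4) + (0)] = 0/4 = 0
  <chi_rho, chi_3> = (1/4)[1*(4)*conj(1) + 1*(0)*conj(-I) + 1*(-4)*conj(-1) + 1*(0)*conj(I)]
      = (1/4)[(4) + (0) + (4) + (0)] = 8/4 = 2
(Exp terms are combined using exp(i*s)*conj(exp(i*t)) = exp(i*(s-t)), and sums of them are collapsed using the identity that for every m > 1 the m distinct m-th roots of unity sum to 0, e.g. 1 + exp(2*I*pi/3) + exp(-2*I*pi/3) = 0.)
Dimension check: dim(rho) = sum (mult * dim) = 0*1 + 2*1 + 0*1 + 2*1 = 4 = chi_rho(e) = 4.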